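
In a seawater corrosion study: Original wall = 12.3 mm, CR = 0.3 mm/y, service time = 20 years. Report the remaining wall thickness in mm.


Remaining wall = original − CR × time
t = 12.3 − 0.3*20 = 12.3 − 6.0 = 6.3 mm

6.3 mm


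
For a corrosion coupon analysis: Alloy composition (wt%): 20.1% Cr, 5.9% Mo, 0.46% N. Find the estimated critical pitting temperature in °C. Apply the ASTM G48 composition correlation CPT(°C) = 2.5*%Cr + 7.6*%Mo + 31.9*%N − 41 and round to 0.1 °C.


Apply the ASTM G48 empirical CPT estimate: CPT(°C) = 2.5*%Cr + 7.6*%Mo + 31.9*%N − 41
2.5*20.1 = 50.25; 7.6*5.9 = 44.84; 31.9*0.46 = 14.674
CPT = 50.25 + 44.84 + 14.674 − 41 = 68.764 °C
Rounded to 0.1 °C: CPT ≈ 68.8 °C

68.8 °C


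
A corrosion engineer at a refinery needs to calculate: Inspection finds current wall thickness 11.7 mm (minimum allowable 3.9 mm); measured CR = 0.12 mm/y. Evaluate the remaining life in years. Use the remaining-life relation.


Apply the remaining-life relation: RL = (t_current − t_min) / CR
RL = (11.7 − 3.9) / 0.12 = 7.8 / 0.12 = 65.0 years

65.0 years


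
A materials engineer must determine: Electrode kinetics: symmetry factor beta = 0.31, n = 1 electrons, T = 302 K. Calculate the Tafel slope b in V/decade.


Apply the Tafel slope relation: b = 2.303*R*T/(beta*n*F)
Numerator: 2.303 * 8.314 * 302 = 5782.44
Denominator: 0.31 * 1 * 96485 = 29910.35
b = 5782.44 / 29910.35 = 0.1933 V/decade

0.1933 V/decade


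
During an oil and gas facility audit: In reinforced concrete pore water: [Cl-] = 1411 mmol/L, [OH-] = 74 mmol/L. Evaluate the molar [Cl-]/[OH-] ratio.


Threshold parameter = [Cl-] / [OH-] (molar basis; both in mmol/L, so units cancel)
Ratio = 1411 / 74 = 19.07

19.07


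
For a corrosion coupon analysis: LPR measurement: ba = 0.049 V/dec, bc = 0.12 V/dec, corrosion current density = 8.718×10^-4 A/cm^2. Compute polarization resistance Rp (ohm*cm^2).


Apply the Stern-Geary equation: Rp = ba*bc / (2.303*icorr*(ba+bc))
ba*bc = 0.049*0.12 = 0.00588
ba+bc = 0.169; 2.303*icorr*(ba+bc) = 2.303*8.718×10^-4*0.169 = 3.3931066×10^-4
Rp = 0.00588 / 3.3931066×10^-4 = 17.33 ohm*cm^2

17.33 ohm*cm^2


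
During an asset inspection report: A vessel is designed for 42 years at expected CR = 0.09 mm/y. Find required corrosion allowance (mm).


Corrosion allowance = CR × design life
CA = 0.09 * 42 = 3.78 mm

3.78 mm


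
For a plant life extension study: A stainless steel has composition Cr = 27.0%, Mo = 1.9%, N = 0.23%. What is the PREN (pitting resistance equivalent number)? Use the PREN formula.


Apply the PREN formula: PREN = Cr + 3.3*Mo + 16*N
PREN = 27.0 + 3.3*1.9 + 16*0.23
PREN = 27.0 + 6.27 + 3.68 = 36.95

36.95


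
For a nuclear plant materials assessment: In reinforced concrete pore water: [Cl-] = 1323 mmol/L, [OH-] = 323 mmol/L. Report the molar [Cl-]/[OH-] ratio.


Threshold parameter = [Cl-] / [OH-] (molar basis; both in mmol/L, so units cancel)
Ratio = 1323 / 323 = 4.1

4.1


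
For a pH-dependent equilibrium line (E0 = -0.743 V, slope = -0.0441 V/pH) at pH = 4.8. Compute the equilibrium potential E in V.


Apply the Pourbaix line equation: E = E0 + slope*pH
E = -0.743 + (-0.0441)*4.8 = -0.743 + (-0.21168) = -0.95468 V
Rounded to 3 decimal places: E = -0.955 V

-0.955 V


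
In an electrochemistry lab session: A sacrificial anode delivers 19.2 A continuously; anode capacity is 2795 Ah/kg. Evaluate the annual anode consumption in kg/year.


Annual consumption = current * hours per year / capacity
Rate = 19.2 * 8760 / 2795 = 60.2 kg/year

60.2 kg/year


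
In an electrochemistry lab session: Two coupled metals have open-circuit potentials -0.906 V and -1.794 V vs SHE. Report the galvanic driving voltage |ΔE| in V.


Driving voltage is the absolute potential difference.
|ΔE| = |-0.906 − (-1.794)| = 0.888 V

0.888 V


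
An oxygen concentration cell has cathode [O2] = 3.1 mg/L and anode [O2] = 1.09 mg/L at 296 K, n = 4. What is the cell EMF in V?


Apply the Nernst concentration-cell relation: E = (RT/nF)*ln(C_cathode/C_anode)
RT/nF = 8.314*296/(4*96485) = 0.00637649 V
ln(3.1/1.09) = 1.04522
E = 0.00637649 * 1.04522 = 0.00666 V

0.00666 V


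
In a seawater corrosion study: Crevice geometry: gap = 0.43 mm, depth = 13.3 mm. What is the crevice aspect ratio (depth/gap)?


Aspect ratio = depth / gap
Ratio = 13.3 / 0.43 = 30.9

30.9


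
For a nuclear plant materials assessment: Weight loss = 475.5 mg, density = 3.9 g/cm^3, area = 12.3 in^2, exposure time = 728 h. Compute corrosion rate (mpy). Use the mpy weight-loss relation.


Apply the mpy weight-loss relation: CR = 534 * W / (D * A * T)
Numerator: 534 * 475.5 = 253917.0
Denominator: 3.9 * 12.3 * 728 = 34922.16
CR = 253917.0 / 34922.16 = 7.2709 mpy

7.2709 mpy


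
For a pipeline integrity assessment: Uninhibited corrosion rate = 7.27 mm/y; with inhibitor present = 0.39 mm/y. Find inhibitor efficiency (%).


Apply the inhibitor-efficiency definition: IE = (CR_blank − CR_inh)/CR_blank × 100
IE = (7.27 − 0.39) / 7.27 × 100
IE = 6.88 / 7.27 × 100 = 94.6 %

94.6 %


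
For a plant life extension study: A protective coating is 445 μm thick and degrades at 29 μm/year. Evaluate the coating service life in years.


Service life = thickness / degradation rate
Life = 445 / 29 = 15.3 years

15.3 years


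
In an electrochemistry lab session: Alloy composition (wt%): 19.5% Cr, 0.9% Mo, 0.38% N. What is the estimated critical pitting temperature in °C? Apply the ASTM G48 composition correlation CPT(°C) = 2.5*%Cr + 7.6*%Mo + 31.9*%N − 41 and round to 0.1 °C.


Apply the ASTM G48 empirical CPT estimate: CPT(°C) = 2.5*%Cr + 7.6*%Mo + 31.9*%N − 41
2.5*19.5 = 48.75; 7.6*0.9 = 6.84; 31.9*0.38 = 12.122
CPT = 48.75 + 6.84 + 12.122 − 41 = 26.712 °C
Rounded to 0.1 °C: CPT ≈ 26.7 °C

26.7 °C


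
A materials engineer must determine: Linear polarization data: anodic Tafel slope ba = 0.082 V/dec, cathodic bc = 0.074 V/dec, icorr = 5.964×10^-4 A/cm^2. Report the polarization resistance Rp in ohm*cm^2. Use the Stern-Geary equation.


Apply the Stern-Geary equation: Rp = ba*bc / (2.303*icorr*(ba+bc))
ba*bc = 0.082*0.074 = 0.006068
ba+bc = 0.156; 2.303*icorr*(ba+bc) = 2.303*5.964×10^-4*0.156 = 2.1426744×10^-4
Rp = 0.006068 / 2.1426744×10^-4 = 28.3 ohm*cm^2

28.3 ohm*cm^2


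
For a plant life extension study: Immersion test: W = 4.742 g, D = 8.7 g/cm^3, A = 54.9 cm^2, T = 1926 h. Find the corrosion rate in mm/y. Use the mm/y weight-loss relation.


Apply the mm/y weight-loss relation: CR = 87600 * W / (D * A * T)
Numerator: 87600 * 4.742 = 415399.2
Denominator: 8.7 * 54.9 * 1926 = 919915.38
CR = 415399.2 / 919915.38 = 0.45156 mm/y

0.45156 mm/y


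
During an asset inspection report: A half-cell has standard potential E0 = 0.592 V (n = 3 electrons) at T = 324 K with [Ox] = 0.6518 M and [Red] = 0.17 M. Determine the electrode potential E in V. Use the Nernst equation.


Apply the Nernst equation: E = E0 + (RT/nF)*ln([Ox]/[Red])
Step 1: RT/nF = 8.314*324/(3*96485) = 0.00930623 V
Step 2: [Ox]/[Red] = 0.6518/0.17 = 3.834118
Step 3: ln(3.834118) = 1.343939
Step 4: correction = 0.00930623 * 1.343939 = 0.0125 V
E = 0.592 + 0.0125 = 0.6045 V

0.6045 V


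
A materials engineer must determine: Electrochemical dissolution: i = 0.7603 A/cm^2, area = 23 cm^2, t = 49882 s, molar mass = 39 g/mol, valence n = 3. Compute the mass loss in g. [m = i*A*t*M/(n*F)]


Apply Faraday's law: m = i*A*t*M / (n*F)
Total charge passed Q = i*A*t = 0.7603*23*49882 = 872281.5458 C
m = Q*M/(n*F) = 872281.5458*39/(3*96485) = 117.5277 g

117.5277 g


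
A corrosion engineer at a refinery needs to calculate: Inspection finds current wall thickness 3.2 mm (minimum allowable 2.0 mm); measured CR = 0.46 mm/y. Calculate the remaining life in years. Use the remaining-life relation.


Apply the remaining-life relation: RL = (t_current − t_min) / CR
RL = (3.2 − 2.0) / 0.46 = 1.2 / 0.46 = 2.6 years

2.6 years


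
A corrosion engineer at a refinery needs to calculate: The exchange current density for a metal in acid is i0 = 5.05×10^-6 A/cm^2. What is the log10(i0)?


i0 = 5.05×10^-6 A/cm^2
log10(i0) = -5.297

-5.297


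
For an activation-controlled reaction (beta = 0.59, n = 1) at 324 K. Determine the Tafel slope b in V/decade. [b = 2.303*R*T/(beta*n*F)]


Apply the Tafel slope relation: b = 2.303*R*T/(beta*n*F)
Numerator: 2.303 * 8.314 * 324 = 6203.67
Denominator: 0.59 * 1 * 96485 = 56926.15
b = 6203.67 / 56926.15 = 0.109 V/decade

0.109 V/decade


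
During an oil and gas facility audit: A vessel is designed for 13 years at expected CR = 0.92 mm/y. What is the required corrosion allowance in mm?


Corrosion allowance = CR × design life
CA = 0.92 * 13 = 11.96 mm

11.96 mm


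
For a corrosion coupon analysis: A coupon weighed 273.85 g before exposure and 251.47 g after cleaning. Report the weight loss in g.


Weight loss = initial − final
WL = 273.85 − 251.47 = 22.38 g

22.38 g


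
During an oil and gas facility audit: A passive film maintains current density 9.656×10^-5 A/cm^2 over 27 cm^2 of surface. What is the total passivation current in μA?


I = i_pass * A, then convert A → μA (×10^6)
I = 9.656×10^-5 * 27 * 10^6 = 2607.12 μA

2607.12 μA


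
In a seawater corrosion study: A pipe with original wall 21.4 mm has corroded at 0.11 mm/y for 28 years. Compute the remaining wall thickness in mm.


Remaining wall = original − CR × time
t = 21.4 − 0.11*28 = 21.4 − 3.08 = 18.32 mm

18.32 mm


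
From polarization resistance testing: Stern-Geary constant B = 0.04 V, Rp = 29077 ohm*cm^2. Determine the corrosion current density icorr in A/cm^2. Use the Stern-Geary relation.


Apply the Stern-Geary relation: icorr = B / Rp
icorr = 0.04 / 29077 = 1.376×10^-6 A/cm^2

1.376×10^-6 A/cm^2


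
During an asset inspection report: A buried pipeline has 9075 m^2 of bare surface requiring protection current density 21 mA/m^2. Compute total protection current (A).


I = area * current density, then convert mA → A (÷1000)
I = 9075 * 21 / 1000 = 190.58 A

190.58 A


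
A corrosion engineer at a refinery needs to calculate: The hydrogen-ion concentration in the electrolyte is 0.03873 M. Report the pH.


pH = −log10[H+]
pH = −log10(0.03873) = 1.41

1.41


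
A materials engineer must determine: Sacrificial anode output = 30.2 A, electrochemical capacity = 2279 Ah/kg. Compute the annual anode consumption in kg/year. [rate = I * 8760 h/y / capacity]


Annual consumption = current * hours per year / capacity
Rate = 30.2 * 8760 / 2279 = 116.1 kg/year

116.1 kg/year


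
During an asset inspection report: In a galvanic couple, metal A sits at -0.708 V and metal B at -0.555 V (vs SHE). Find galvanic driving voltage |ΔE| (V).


Driving voltage is the absolute potential difference.
|ΔE| = |-0.708 − (-0.555)| = 0.153 V

0.153 V


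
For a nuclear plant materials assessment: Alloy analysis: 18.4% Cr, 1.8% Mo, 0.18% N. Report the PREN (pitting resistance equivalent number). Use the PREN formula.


Apply the PREN formula: PREN = Cr + 3.3*Mo + 16*N
PREN = 18.4 + 3.3*1.8 + 16*0.18
PREN = 18.4 + 5.94 + 2.88 = 27.22

27.22


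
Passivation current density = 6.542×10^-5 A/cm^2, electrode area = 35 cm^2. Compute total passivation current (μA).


I = i_pass * A, then convert A → μA (×10^6)
I = 6.542×10^-5 * 35 * 10^6 = 2289.7 μA

2289.7 μA


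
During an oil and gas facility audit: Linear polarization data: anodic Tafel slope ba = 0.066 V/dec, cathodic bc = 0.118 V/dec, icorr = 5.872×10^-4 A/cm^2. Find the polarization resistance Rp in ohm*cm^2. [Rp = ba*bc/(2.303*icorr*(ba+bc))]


Apply the Stern-Geary equation: Rp = ba*bc / (2.303*icorr*(ba+bc))
ba*bc = 0.066*0.118 = 0.007788
ba+bc = 0.184; 2.303*icorr*(ba+bc) = 2.303*5.872×10^-4*0.184 = 2.4882717×10^-4
Rp = 0.007788 / 2.4882717×10^-4 = 31.3 ohm*cm^2

31.3 ohm*cm^2


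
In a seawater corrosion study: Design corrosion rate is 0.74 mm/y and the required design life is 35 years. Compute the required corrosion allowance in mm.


Corrosion allowance = CR × design life
CA = 0.74 * 35 = 25.9 mm

25.9 mm


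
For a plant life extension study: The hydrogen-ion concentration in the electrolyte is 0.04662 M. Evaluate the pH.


pH = −log10[H+]
pH = −log10(0.04662) = 1.33

1.33


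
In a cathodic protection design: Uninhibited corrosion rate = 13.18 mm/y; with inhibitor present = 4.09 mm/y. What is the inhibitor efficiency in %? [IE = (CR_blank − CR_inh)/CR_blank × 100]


Apply the inhibitor-efficiency definition: IE = (CR_blank − CR_inh)/CR_blank × 100
IE = (13.18 − 4.09) / 13.18 × 100
IE = 9.09 / 13.18 × 100 = 69.0 %

69.0 %


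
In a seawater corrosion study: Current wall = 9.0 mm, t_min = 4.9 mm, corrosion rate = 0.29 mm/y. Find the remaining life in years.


Apply the remaining-life relation: RL = (t_current − t_min) / CR
RL = (9.0 − 4.9) / 0.29 = 4.1 / 0.29 = 14.1 years

14.1 years


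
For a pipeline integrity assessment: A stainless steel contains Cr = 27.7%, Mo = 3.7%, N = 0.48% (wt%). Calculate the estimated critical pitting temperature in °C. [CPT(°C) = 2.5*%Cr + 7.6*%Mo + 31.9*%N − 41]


Apply the ASTM G48 empirical CPT estimate: CPT(°C) = 2.5*%Cr + 7.6*%Mo + 31.9*%N − 41
2.5*27.7 = 69.25; 7.6*3.7 = 28.12; 31.9*0.48 = 15.312
CPT = 69.25 + 28.12 + 15.312 − 41 = 71.682 °C
Rounded to 0.1 °C: CPT ≈ 71.7 °C

71.7 °C


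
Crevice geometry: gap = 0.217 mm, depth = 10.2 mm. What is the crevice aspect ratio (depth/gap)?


Aspect ratio = depth / gap
Ratio = 10.2 / 0.217 = 47.0

47.0


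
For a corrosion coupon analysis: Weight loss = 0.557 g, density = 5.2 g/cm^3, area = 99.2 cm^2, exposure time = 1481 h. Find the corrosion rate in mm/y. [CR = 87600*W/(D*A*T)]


Apply the mm/y weight-loss relation: CR = 87600 * W / (D * A * T)
Numerator: 87600 * 0.557 = 48793.2
Denominator: 5.2 * 99.2 * 1481 = 763959.04
CR = 48793.2 / 763959.04 = 0.063869 mm/y

0.063869 mm/y


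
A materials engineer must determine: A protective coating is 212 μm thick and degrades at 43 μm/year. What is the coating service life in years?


Service life = thickness / degradation rate
Life = 212 / 43 = 4.9 years

4.9 years


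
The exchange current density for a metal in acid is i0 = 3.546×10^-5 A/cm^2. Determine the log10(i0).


i0 = 3.546×10^-5 A/cm^2
log10(i0) = -4.45

-4.45


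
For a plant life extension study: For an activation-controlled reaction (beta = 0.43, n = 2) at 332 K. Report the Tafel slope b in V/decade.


Apply the Tafel slope relation: b = 2.303*R*T/(beta*n*F)
Numerator: 2.303 * 8.314 * 332 = 6356.85
Denominator: 0.43 * 2 * 96485 = 82977.1
b = 6356.85 / 82977.1 = 0.077 V/decade

0.077 V/decade


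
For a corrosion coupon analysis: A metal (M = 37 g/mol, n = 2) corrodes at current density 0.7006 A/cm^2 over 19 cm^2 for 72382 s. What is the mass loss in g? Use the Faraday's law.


Apply Faraday's law: m = i*A*t*M / (n*F)
Total charge passed Q = i*A*t = 0.7006*19*72382 = 963505.7548 C
m = Q*M/(n*F) = 963505.7548*37/(2*96485) = 184.742 g

184.742 g


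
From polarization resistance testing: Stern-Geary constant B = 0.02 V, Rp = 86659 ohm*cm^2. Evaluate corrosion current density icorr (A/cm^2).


Apply the Stern-Geary relation: icorr = B / Rp
icorr = 0.02 / 86659 = 2.308×10^-7 A/cm^2

2.308×10^-7 A/cm^2


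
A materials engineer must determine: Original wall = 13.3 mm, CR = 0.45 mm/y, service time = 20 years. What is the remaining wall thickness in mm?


Remaining wall = original − CR × time
t = 13.3 − 0.45*20 = 13.3 − 9.0 = 4.3 mm

4.3 mm


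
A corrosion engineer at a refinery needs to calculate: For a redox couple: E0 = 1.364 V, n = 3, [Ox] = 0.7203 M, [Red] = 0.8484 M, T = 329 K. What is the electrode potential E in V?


Apply the Nernst equation: E = E0 + (RT/nF)*ln([Ox]/[Red])
Step 1: RT/nF = 8.314*329/(3*96485) = 0.00944985 V
Step 2: [Ox]/[Red] = 0.7203/0.8484 = 0.84901
Step 3: ln(0.84901) = -0.163684
Step 4: correction = 0.00944985 * -0.163684 = -0.0015 V
E = 1.364 + -0.0015 = 1.3625 V

1.3625 V


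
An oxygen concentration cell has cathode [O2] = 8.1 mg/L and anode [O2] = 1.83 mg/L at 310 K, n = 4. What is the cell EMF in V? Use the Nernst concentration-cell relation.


Apply the Nernst concentration-cell relation: E = (RT/nF)*ln(C_cathode/C_anode)
RT/nF = 8.314*310/(4*96485) = 0.00667808 V
ln(8.1/1.83) = 1.48755
E = 0.00667808 * 1.48755 = 0.00993 V

0.00993 V


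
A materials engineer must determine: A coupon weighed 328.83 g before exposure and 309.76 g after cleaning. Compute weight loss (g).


Weight loss = initial − final
WL = 328.83 − 309.76 = 19.07 g

19.07 g


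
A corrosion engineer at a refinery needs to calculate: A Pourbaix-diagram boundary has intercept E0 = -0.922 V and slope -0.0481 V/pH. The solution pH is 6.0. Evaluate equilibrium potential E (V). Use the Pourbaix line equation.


Apply the Pourbaix line equation: E = E0 + slope*pH
E = -0.922 + (-0.0481)*6.0 = -0.922 + (-0.2886) = -1.2106 V
Rounded to 4 decimal places: E = -1.2106 V

-1.2106 V


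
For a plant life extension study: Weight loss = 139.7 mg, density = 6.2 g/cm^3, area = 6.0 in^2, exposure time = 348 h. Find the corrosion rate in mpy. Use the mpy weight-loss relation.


Apply the mpy weight-loss relation: CR = 534 * W / (D * A * T)
Numerator: 534 * 139.7 = 74599.8
Denominator: 6.2 * 6.0 * 348 = 12945.6
CR = 74599.8 / 12945.6 = 5.76256 mpy

5.76256 mpy


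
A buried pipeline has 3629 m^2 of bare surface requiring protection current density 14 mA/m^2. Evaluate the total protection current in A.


I = area * current density, then convert mA → A (÷1000)
I = 3629 * 14 / 1000 = 50.81 A

50.81 A


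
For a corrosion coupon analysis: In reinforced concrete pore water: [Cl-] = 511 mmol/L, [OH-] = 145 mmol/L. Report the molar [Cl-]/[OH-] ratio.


Threshold parameter = [Cl-] / [OH-] (molar basis; both in mmol/L, so units cancel)
Ratio = 511 / 145 = 3.52

3.52


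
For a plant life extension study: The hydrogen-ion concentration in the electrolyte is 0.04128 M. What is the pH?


pH = −log10[H+]
pH = −log10(0.04128) = 1.38

1.38


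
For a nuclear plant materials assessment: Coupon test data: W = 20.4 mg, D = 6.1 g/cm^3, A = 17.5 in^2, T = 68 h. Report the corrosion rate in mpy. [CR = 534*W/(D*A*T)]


Apply the mpy weight-loss relation: CR = 534 * W / (D * A * T)
Numerator: 534 * 20.4 = 10893.6
Denominator: 6.1 * 17.5 * 68 = 7259.0
CR = 10893.6 / 7259.0 = 1.5007 mpy

1.5007 mpy


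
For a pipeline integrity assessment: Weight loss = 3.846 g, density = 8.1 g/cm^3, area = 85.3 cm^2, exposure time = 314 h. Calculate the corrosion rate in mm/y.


Apply the mm/y weight-loss relation: CR = 87600 * W / (D * A * T)
Numerator: 87600 * 3.846 = 336909.6
Denominator: 8.1 * 85.3 * 314 = 216952.02
CR = 336909.6 / 216952.02 = 1.552922 mm/y

1.552922 mm/y


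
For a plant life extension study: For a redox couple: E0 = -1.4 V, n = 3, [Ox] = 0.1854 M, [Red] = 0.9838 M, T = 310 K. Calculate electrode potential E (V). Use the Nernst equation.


Apply the Nernst equation: E = E0 + (RT/nF)*ln([Ox]/[Red])
Step 1: RT/nF = 8.314*310/(3*96485) = 0.00890411 V
Step 2: [Ox]/[Red] = 0.1854/0.9838 = 0.188453
Step 3: ln(0.188453) = -1.668907
Step 4: correction = 0.00890411 * -1.668907 = -0.0149 V
E = -1.4 + -0.0149 = -1.4149 V

-1.4149 V


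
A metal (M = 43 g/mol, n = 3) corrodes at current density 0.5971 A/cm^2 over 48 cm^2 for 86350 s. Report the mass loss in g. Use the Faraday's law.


Apply Faraday's law: m = i*A*t*M / (n*F)
Total charge passed Q = i*A*t = 0.5971*48*86350 = 2474860.08 C
m = Q*M/(n*F) = 2474860.08*43/(3*96485) = 367.653 g

367.653 g


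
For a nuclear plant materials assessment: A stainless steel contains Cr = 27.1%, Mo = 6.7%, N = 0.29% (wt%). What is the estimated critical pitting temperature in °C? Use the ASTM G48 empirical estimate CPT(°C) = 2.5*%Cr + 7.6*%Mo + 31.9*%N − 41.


Apply the ASTM G48 empirical CPT estimate: CPT(°C) = 2.5*%Cr + 7.6*%Mo + 31.9*%N − 41
2.5*27.1 = 67.75; 7.6*6.7 = 50.92; 31.9*0.29 = 9.251
CPT = 67.75 + 50.92 + 9.251 − 41 = 86.921 °C
Rounded to 0.1 °C: CPT ≈ 86.9 °C

86.9 °C


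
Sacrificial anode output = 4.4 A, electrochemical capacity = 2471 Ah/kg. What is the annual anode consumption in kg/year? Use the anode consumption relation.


Annual consumption = current * hours per year / capacity
Rate = 4.4 * 8760 / 2471 = 15.6 kg/year

15.6 kg/year


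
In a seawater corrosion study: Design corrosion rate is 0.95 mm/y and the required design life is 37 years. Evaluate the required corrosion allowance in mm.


Corrosion allowance = CR × design life
CA = 0.95 * 37 = 35.15 mm

35.15 mm


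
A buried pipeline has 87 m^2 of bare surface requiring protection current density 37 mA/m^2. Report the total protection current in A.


I = area * current density, then convert mA → A (÷1000)
I = 87 * 37 / 1000 = 3.22 A

3.22 A


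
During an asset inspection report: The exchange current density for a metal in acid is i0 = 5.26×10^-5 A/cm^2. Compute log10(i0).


i0 = 5.26×10^-5 A/cm^2
log10(i0) = -4.279

-4.279


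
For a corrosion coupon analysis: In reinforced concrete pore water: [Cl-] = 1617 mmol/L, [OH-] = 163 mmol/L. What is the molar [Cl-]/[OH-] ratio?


Threshold parameter = [Cl-] / [OH-] (molar basis; both in mmol/L, so units cancel)
Ratio = 1617 / 163 = 9.92

9.92


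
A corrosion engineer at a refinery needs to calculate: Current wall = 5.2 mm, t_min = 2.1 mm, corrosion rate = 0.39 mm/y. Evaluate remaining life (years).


Apply the remaining-life relation: RL = (t_current − t_min) / CR
RL = (5.2 − 2.1) / 0.39 = 3.1 / 0.39 = 7.9 years

7.9 years


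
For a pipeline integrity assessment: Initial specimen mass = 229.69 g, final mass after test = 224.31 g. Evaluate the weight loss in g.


Weight loss = initial − final
WL = 229.69 − 224.31 = 5.38 g

5.38 g


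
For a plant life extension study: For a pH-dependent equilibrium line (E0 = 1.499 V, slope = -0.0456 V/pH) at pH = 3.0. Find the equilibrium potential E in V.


Apply the Pourbaix line equation: E = E0 + slope*pH
E = 1.499 + (-0.0456)*3.0 = 1.499 + (-0.1368) = 1.3622 V
Rounded to 3 decimal places: E = 1.362 V

1.362 V


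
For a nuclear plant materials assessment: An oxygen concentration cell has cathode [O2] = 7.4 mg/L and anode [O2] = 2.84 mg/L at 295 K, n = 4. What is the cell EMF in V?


Apply the Nernst concentration-cell relation: E = (RT/nF)*ln(C_cathode/C_anode)
RT/nF = 8.314*295/(4*96485) = 0.00635495 V
ln(7.4/2.84) = 0.95768
E = 0.00635495 * 0.95768 = 0.00609 V

0.00609 V


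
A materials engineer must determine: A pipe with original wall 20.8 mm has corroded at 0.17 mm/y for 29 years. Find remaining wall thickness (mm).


Remaining wall = original − CR × time
t = 20.8 − 0.17*29 = 20.8 − 4.93 = 15.87 mm

15.87 mm


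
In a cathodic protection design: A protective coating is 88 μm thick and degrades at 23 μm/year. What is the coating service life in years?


Service life = thickness / degradation rate
Life = 88 / 23 = 3.8 years

3.8 years


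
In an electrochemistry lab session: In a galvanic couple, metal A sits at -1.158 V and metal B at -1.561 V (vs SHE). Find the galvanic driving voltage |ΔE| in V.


Driving voltage is the absolute potential difference.
|ΔE| = |-1.158 − (-1.561)| = 0.403 V

0.403 V


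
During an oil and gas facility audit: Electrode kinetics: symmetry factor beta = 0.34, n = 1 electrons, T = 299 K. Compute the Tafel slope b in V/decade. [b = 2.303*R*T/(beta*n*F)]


Apply the Tafel slope relation: b = 2.303*R*T/(beta*n*F)
Numerator: 2.303 * 8.314 * 299 = 5725.0
Denominator: 0.34 * 1 * 96485 = 32804.9
b = 5725.0 / 32804.9 = 0.1745 V/decade

0.1745 V/decade


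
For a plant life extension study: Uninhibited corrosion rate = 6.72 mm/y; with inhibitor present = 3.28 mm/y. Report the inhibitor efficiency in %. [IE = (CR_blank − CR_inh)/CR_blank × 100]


Apply the inhibitor-efficiency definition: IE = (CR_blank − CR_inh)/CR_blank × 100
IE = (6.72 − 3.28) / 6.72 × 100
IE = 3.44 / 6.72 × 100 = 51.2 %

51.2 %


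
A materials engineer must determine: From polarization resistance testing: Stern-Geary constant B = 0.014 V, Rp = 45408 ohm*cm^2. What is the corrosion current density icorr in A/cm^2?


Apply the Stern-Geary relation: icorr = B / Rp
icorr = 0.014 / 45408 = 3.083×10^-7 A/cm^2

3.083×10^-7 A/cm^2


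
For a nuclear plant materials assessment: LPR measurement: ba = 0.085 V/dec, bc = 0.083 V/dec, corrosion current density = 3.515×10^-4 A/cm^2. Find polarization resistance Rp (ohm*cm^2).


Apply the Stern-Geary equation: Rp = ba*bc / (2.303*icorr*(ba+bc))
ba*bc = 0.085*0.083 = 0.007055
ba+bc = 0.168; 2.303*icorr*(ba+bc) = 2.303*3.515×10^-4*0.168 = 1.3599676×10^-4
Rp = 0.007055 / 1.3599676×10^-4 = 51.9 ohm*cm^2

51.9 ohm*cm^2


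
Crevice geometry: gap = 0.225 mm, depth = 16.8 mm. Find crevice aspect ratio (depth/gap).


Aspect ratio = depth / gap
Ratio = 16.8 / 0.225 = 74.7

74.7


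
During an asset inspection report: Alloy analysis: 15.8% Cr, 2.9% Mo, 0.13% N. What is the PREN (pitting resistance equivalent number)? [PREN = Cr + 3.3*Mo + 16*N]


Apply the PREN formula: PREN = Cr + 3.3*Mo + 16*N
PREN = 15.8 + 3.3*2.9 + 16*0.13
PREN = 15.8 + 9.57 + 2.08 = 27.45

27.45


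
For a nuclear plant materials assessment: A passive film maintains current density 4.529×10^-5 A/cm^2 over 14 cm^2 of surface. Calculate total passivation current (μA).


I = i_pass * A, then convert A → μA (×10^6)
I = 4.529×10^-5 * 14 * 10^6 = 634.06 μA

634.06 μA


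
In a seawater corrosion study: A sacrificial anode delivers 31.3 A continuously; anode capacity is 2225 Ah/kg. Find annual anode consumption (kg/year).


Annual consumption = current * hours per year / capacity
Rate = 31.3 * 8760 / 2225 = 123.2 kg/year

123.2 kg/year


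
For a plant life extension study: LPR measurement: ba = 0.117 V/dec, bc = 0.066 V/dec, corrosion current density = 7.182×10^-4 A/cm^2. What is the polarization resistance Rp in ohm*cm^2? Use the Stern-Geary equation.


Apply the Stern-Geary equation: Rp = ba*bc / (2.303*icorr*(ba+bc))
ba*bc = 0.117*0.066 = 0.007722
ba+bc = 0.183; 2.303*icorr*(ba+bc) = 2.303*7.182×10^-4*0.183 = 3.0268467×10^-4
Rp = 0.007722 / 3.0268467×10^-4 = 25.5 ohm*cm^2

25.5 ohm*cm^2


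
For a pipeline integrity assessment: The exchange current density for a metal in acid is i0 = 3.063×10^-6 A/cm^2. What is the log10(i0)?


i0 = 3.063×10^-6 A/cm^2
log10(i0) = -5.514

-5.514


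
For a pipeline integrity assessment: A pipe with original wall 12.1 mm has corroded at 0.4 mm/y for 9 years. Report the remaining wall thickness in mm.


Remaining wall = original − CR × time
t = 12.1 − 0.4*9 = 12.1 − 3.6 = 8.5 mm

8.5 mm


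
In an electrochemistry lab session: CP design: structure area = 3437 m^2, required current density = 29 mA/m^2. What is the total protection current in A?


I = area * current density, then convert mA → A (÷1000)
I = 3437 * 29 / 1000 = 99.67 A

99.67 A


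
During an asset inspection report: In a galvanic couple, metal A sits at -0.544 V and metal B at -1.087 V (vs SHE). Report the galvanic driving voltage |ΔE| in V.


Driving voltage is the absolute potential difference.
|ΔE| = |-0.544 − (-1.087)| = 0.543 V

0.543 V


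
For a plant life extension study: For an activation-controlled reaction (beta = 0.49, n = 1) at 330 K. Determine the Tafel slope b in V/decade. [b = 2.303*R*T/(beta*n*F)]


Apply the Tafel slope relation: b = 2.303*R*T/(beta*n*F)
Numerator: 2.303 * 8.314 * 330 = 6318.56
Denominator: 0.49 * 1 * 96485 = 47277.65
b = 6318.56 / 47277.65 = 0.134 V/decade

0.134 V/decade


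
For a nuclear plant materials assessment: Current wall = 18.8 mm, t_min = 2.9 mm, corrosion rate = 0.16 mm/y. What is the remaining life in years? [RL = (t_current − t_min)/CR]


Apply the remaining-life relation: RL = (t_current − t_min) / CR
RL = (18.8 − 2.9) / 0.16 = 15.9 / 0.16 = 99.4 years

99.4 years


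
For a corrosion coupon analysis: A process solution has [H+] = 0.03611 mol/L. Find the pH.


pH = −log10[H+]
pH = −log10(0.03611) = 1.44

1.44


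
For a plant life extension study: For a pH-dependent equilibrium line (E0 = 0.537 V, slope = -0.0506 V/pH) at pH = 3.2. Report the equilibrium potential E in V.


Apply the Pourbaix line equation: E = E0 + slope*pH
E = 0.537 + (-0.0506)*3.2 = 0.537 + (-0.16192) = 0.37508 V
Rounded to 3 decimal places: E = 0.375 V

0.375 V


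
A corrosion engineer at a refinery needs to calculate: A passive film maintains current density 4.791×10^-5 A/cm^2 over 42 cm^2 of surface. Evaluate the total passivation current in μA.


I = i_pass * A, then convert A → μA (×10^6)
I = 4.791×10^-5 * 42 * 10^6 = 2012.22 μA

2012.22 μA


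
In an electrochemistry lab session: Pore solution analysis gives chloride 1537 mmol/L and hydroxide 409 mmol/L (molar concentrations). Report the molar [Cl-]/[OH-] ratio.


Threshold parameter = [Cl-] / [OH-] (molar basis; both in mmol/L, so units cancel)
Ratio = 1537 / 409 = 3.76

3.76


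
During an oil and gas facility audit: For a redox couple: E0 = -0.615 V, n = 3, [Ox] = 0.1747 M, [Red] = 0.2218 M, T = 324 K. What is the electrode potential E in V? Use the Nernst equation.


Apply the Nernst equation: E = E0 + (RT/nF)*ln([Ox]/[Red])
Step 1: RT/nF = 8.314*324/(3*96485) = 0.00930623 V
Step 2: [Ox]/[Red] = 0.1747/0.2218 = 0.787647
Step 3: ln(0.787647) = -0.238705
Step 4: correction = 0.00930623 * -0.238705 = -0.002 V
E = -0.615 + -0.002 = -0.617 V

-0.617 V


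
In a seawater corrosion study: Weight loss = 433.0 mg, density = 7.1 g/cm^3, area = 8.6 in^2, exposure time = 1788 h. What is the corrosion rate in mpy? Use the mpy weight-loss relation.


Apply the mpy weight-loss relation: CR = 534 * W / (D * A * T)
Numerator: 534 * 433.0 = 231222.0
Denominator: 7.1 * 8.6 * 1788 = 109175.28
CR = 231222.0 / 109175.28 = 2.1179 mpy

2.1179 mpy


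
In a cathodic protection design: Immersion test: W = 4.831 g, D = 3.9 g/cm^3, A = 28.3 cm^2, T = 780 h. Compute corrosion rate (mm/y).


Apply the mm/y weight-loss relation: CR = 87600 * W / (D * A * T)
Numerator: 87600 * 4.831 = 423195.6
Denominator: 3.9 * 28.3 * 780 = 86088.6
CR = 423195.6 / 86088.6 = 4.91581 mm/y

4.91581 mm/y


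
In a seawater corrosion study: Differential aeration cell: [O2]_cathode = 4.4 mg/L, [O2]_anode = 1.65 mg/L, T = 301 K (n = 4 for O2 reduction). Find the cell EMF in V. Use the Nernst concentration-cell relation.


Apply the Nernst concentration-cell relation: E = (RT/nF)*ln(C_cathode/C_anode)
RT/nF = 8.314*301/(4*96485) = 0.0064842 V
ln(4.4/1.65) = 0.98083
E = 0.0064842 * 0.98083 = 0.00636 V

0.00636 V


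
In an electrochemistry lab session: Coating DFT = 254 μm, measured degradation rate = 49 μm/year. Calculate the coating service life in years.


Service life = thickness / degradation rate
Life = 254 / 49 = 5.2 years

5.2 years


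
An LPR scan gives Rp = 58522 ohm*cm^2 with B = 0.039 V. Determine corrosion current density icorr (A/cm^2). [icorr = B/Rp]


Apply the Stern-Geary relation: icorr = B / Rp
icorr = 0.039 / 58522 = 6.664×10^-7 A/cm^2

6.664×10^-7 A/cm^2


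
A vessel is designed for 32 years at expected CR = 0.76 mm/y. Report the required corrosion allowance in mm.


Corrosion allowance = CR × design life
CA = 0.76 * 32 = 24.32 mm

24.32 mm


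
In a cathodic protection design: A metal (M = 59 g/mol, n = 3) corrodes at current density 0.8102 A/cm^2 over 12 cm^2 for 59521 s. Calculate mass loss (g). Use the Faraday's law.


Apply Faraday's law: m = i*A*t*M / (n*F)
Total charge passed Q = i*A*t = 0.8102*12*59521 = 578686.9704 C
m = Q*M/(n*F) = 578686.9704*59/(3*96485) = 117.9545 g

117.9545 g


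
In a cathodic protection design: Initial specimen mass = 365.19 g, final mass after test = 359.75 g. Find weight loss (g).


Weight loss = initial − final
WL = 365.19 − 359.75 = 5.44 g

5.44 g


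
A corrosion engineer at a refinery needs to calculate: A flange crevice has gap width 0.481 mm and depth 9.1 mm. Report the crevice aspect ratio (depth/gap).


Aspect ratio = depth / gap
Ratio = 9.1 / 0.481 = 18.9

18.9


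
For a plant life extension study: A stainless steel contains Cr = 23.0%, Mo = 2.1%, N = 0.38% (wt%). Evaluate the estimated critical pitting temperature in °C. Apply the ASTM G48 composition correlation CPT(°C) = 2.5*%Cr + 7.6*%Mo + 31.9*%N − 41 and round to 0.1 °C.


Apply the ASTM G48 empirical CPT estimate: CPT(°C) = 2.5*%Cr + 7.6*%Mo + 31.9*%N − 41
2.5*23.0 = 57.5; 7.6*2.1 = 15.96; 31.9*0.38 = 12.122
CPT = 57.5 + 15.96 + 12.122 − 41 = 44.582 °C
Rounded to 0.1 °C: CPT ≈ 44.6 °C

44.6 °C


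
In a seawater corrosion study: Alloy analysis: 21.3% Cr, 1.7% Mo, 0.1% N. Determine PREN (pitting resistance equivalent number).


Apply the PREN formula: PREN = Cr + 3.3*Mo + 16*N
PREN = 21.3 + 3.3*1.7 + 16*0.1
PREN = 21.3 + 5.61 + 1.6 = 28.51

28.51


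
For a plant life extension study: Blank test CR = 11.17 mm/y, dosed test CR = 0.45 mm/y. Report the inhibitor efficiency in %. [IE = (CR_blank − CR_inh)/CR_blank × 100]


Apply the inhibitor-efficiency definition: IE = (CR_blank − CR_inh)/CR_blank × 100
IE = (11.17 − 0.45) / 11.17 × 100
IE = 10.72 / 11.17 × 100 = 96.0 %

96.0 %


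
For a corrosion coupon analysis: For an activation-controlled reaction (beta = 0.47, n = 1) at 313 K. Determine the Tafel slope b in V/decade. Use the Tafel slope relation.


Apply the Tafel slope relation: b = 2.303*R*T/(beta*n*F)
Numerator: 2.303 * 8.314 * 313 = 5993.06
Denominator: 0.47 * 1 * 96485 = 45347.95
b = 5993.06 / 45347.95 = 0.1322 V/decade

0.1322 V/decade


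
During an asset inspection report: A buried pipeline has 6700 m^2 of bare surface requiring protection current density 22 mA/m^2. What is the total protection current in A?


I = area * current density, then convert mA → A (÷1000)
I = 6700 * 22 / 1000 = 147.4 A

147.4 A


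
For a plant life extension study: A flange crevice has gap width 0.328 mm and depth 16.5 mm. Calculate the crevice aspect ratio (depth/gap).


Aspect ratio = depth / gap
Ratio = 16.5 / 0.328 = 50.3

50.3


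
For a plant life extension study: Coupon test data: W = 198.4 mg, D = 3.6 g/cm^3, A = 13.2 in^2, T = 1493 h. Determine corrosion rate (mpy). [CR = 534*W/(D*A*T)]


Apply the mpy weight-loss relation: CR = 534 * W / (D * A * T)
Numerator: 534 * 198.4 = 105945.6
Denominator: 3.6 * 13.2 * 1493 = 70947.36
CR = 105945.6 / 70947.36 = 1.493 mpy

1.493 mpy


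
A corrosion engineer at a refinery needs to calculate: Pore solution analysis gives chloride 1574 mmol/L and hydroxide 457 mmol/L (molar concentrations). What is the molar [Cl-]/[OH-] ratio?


Threshold parameter = [Cl-] / [OH-] (molar basis; both in mmol/L, so units cancel)
Ratio = 1574 / 457 = 3.44

3.44


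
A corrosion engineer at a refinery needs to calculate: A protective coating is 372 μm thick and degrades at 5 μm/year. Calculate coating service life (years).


Service life = thickness / degradation rate
Life = 372 / 5 = 74.4 years

74.4 years


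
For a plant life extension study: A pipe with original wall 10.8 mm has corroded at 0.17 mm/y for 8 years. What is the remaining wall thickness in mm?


Remaining wall = original − CR × time
t = 10.8 − 0.17*8 = 10.8 − 1.36 = 9.44 mm

9.44 mm


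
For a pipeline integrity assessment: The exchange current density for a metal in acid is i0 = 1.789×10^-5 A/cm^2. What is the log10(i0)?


i0 = 1.789×10^-5 A/cm^2
log10(i0) = -4.747

-4.747


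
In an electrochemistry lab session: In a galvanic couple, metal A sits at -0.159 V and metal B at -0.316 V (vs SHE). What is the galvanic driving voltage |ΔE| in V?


Driving voltage is the absolute potential difference.
|ΔE| = |-0.159 − (-0.316)| = 0.157 V

0.157 V


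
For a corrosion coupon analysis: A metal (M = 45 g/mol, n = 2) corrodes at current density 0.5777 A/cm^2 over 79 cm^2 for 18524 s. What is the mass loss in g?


Apply Faraday's law: m = i*A*t*M / (n*F)
Total charge passed Q = i*A*t = 0.5777*79*18524 = 845403.8692 C
m = Q*M/(n*F) = 845403.8692*45/(2*96485) = 197.14554 g

197.14554 g


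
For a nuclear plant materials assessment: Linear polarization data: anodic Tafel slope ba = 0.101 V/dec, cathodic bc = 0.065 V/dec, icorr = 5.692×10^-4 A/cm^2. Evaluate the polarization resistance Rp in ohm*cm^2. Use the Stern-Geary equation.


Apply the Stern-Geary equation: Rp = ba*bc / (2.303*icorr*(ba+bc))
ba*bc = 0.101*0.065 = 0.006565
ba+bc = 0.166; 2.303*icorr*(ba+bc) = 2.303*5.692×10^-4*0.166 = 2.1760402×10^-4
Rp = 0.006565 / 2.1760402×10^-4 = 30.2 ohm*cm^2

30.2 ohm*cm^2


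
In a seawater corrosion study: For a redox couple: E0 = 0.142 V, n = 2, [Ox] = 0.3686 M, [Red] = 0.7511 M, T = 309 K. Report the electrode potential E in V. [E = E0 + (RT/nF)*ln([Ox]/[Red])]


Apply the Nernst equation: E = E0 + (RT/nF)*ln([Ox]/[Red])
Step 1: RT/nF = 8.314*309/(2*96485) = 0.01331308 V
Step 2: [Ox]/[Red] = 0.3686/0.7511 = 0.490747
Step 3: ln(0.490747) = -0.711827
Step 4: correction = 0.01331308 * -0.711827 = -0.0095 V
E = 0.142 + -0.0095 = 0.1325 V

0.1325 V


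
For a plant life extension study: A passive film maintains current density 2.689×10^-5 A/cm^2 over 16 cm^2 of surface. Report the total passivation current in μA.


I = i_pass * A, then convert A → μA (×10^6)
I = 2.689×10^-5 * 16 * 10^6 = 430.24 μA

430.24 μA


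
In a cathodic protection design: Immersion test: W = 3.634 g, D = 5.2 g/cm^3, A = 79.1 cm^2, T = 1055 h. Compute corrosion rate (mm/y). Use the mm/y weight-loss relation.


Apply the mm/y weight-loss relation: CR = 87600 * W / (D * A * T)
Numerator: 87600 * 3.634 = 318338.4
Denominator: 5.2 * 79.1 * 1055 = 433942.6
CR = 318338.4 / 433942.6 = 0.7336 mm/y

0.7336 mm/y


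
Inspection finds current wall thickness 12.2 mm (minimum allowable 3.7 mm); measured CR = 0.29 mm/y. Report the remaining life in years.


Apply the remaining-life relation: RL = (t_current − t_min) / CR
RL = (12.2 − 3.7) / 0.29 = 8.5 / 0.29 = 29.3 years

29.3 years


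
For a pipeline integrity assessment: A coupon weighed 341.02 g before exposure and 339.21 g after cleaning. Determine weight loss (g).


Weight loss = initial − final
WL = 341.02 − 339.21 = 1.81 g

1.81 g


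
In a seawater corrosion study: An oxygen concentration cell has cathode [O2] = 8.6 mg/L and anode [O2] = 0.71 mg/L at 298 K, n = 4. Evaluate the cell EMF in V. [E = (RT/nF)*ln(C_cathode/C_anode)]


Apply the Nernst concentration-cell relation: E = (RT/nF)*ln(C_cathode/C_anode)
RT/nF = 8.314*298/(4*96485) = 0.00641958 V
ln(8.6/0.71) = 2.49425
E = 0.00641958 * 2.49425 = 0.01601 V

0.01601 V


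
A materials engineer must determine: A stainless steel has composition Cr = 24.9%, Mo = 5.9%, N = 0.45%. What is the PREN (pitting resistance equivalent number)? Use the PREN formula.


Apply the PREN formula: PREN = Cr + 3.3*Mo + 16*N
PREN = 24.9 + 3.3*5.9 + 16*0.45
PREN = 24.9 + 19.47 + 7.2 = 51.57

51.57


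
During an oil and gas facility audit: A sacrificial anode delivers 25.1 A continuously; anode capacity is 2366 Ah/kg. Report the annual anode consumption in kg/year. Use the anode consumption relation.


Annual consumption = current * hours per year / capacity
Rate = 25.1 * 8760 / 2366 = 92.9 kg/year

92.9 kg/year


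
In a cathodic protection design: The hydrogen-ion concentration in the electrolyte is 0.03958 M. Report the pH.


pH = −log10[H+]
pH = −log10(0.03958) = 1.4

1.4


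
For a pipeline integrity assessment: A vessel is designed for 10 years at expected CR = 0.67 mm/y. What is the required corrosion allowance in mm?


Corrosion allowance = CR × design life
CA = 0.67 * 10 = 6.7 mm

6.7 mm
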